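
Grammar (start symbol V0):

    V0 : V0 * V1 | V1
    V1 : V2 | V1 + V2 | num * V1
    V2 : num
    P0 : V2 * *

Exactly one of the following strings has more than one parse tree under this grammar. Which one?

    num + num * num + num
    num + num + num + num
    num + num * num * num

num + num * num * num

num + num * num + num: 1 tree
num + num + num + num: 1 tree
num + num * num * num: 2 trees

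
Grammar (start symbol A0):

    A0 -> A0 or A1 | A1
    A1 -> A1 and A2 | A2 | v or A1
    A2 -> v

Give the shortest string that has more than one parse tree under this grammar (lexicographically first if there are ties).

length 1: no string has ≥2 trees
length 3: v or v has 2 parse trees

Two derivations of v or v:
  A0 ⇒ A0 or A1 ⇒ A1 or A1 ⇒ A2 or A1 ⇒ v or A1 ⇒ v or A2 ⇒ v or v
  A0 ⇒ A1 ⇒ v or A1 ⇒ v or A2 ⇒ v or v

v or v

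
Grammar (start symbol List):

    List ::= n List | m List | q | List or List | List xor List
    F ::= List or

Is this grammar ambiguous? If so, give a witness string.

Witness: m q or q

Derivation 1: List ⇒ m List ⇒ m List or List ⇒ m q or List ⇒ m q or q
Derivation 2: List ⇒ List or List ⇒ m List or List ⇒ m q or List ⇒ m q or q

Two distinct leftmost derivations for the same string.

Ambiguous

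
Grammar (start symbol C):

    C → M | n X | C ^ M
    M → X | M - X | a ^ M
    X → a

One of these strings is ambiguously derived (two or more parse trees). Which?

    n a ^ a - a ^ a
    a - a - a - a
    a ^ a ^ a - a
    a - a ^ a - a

n a ^ a - a ^ a: 1 tree
a - a - a - a: 1 tree
a ^ a ^ a - a: 7 trees
a - a ^ a - a: 1 tree

a ^ a ^ a - a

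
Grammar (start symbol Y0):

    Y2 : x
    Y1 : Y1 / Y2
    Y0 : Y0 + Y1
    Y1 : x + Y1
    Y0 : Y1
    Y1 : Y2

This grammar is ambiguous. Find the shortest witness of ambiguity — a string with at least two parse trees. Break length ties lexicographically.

length 1: no string has ≥2 trees
length 3: x + x has 2 parse trees

Two derivations of x + x:
  Y0 ⇒ Y0 + Y1 ⇒ Y1 + Y1 ⇒ Y2 + Y1 ⇒ x + Y1 ⇒ x + Y2 ⇒ x + x
  Y0 ⇒ Y1 ⇒ x + Y1 ⇒ x + Y2 ⇒ x + x

x + x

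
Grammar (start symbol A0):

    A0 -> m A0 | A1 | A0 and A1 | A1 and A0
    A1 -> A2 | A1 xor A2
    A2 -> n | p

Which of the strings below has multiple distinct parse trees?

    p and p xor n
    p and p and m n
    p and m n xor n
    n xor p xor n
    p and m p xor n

p and p xor n

p and p xor n: 2 trees
p and p and m n: 1 tree
p and m n xor n: 1 tree
n xor p xor n: 1 tree
p and m p xor n: 1 tree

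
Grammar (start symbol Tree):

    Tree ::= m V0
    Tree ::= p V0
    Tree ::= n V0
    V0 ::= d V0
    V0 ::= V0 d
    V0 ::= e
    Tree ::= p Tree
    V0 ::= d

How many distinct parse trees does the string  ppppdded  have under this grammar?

Parse trees for ppppdded:
  [Tree p [Tree p [Tree p [Tree p [V0 d [V0 d [V0 [V0 e] d]]]]]]]
  [Tree p [Tree p [Tree p [Tree p [V0 d [V0 [V0 d [V0 e]] d]]]]]]
  [Tree p [Tree p [Tree p [Tree p [V0 [V0 d [V0 d [V0 e]]] d]]]]]

3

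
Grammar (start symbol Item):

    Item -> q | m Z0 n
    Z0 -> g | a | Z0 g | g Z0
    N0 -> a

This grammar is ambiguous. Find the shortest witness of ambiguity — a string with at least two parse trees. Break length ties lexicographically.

length 1: no string has ≥2 trees
length 3: no string has ≥2 trees
length 4: m g g n has 2 parse trees

Two derivations of m g g n:
  Item ⇒ m Z0 n ⇒ m Z0 g n ⇒ m g g n
  Item ⇒ m Z0 n ⇒ m g Z0 n ⇒ m g g n

m g g n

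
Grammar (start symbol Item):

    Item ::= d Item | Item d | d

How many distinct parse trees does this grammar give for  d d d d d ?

16

Parse trees for d d d d d (showing first 6 of 16):
  [Item d [Item d [Item d [Item d [Item d]]]]]
  [Item d [Item d [Item d [Item [Item d] d]]]]
  [Item d [Item d [Item [Item d [Item d]] d]]]
  [Item d [Item d [Item [Item [Item d] d] d]]]
  [Item d [Item [Item d [Item d [Item d]]] d]]
  [Item d [Item [Item d [Item [Item d] d]] d]]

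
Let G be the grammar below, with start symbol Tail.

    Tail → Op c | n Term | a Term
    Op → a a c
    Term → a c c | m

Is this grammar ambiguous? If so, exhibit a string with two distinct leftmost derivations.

Ambiguous

Witness: a a c c

Derivation 1: Tail ⇒ Op c ⇒ a a c c
Derivation 2: Tail ⇒ a Term ⇒ a a c c

Two distinct leftmost derivations for the same string.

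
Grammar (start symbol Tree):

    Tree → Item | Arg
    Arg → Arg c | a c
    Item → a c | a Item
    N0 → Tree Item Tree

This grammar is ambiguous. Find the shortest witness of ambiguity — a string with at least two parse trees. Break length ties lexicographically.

a c

length 2: a c has 2 parse trees

Two derivations of a c:
  Tree ⇒ Item ⇒ a c
  Tree ⇒ Arg ⇒ a c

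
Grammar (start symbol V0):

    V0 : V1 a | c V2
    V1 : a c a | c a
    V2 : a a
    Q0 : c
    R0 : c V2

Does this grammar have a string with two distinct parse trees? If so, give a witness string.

Ambiguous

Witness: c a a

Derivation 1: V0 ⇒ V1 a ⇒ c a a
Derivation 2: V0 ⇒ c V2 ⇒ c a a

Two distinct leftmost derivations for the same string.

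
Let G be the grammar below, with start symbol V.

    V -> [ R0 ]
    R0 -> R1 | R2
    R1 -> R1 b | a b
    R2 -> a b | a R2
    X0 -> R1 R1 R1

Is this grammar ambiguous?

Witness: [ a b ]

Derivation 1: V ⇒ [ R0 ] ⇒ [ R1 ] ⇒ [ a b ]
Derivation 2: V ⇒ [ R0 ] ⇒ [ R2 ] ⇒ [ a b ]

Two distinct leftmost derivations for the same string.

Ambiguous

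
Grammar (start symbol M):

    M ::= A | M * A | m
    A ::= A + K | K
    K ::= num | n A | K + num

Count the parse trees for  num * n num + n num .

2

Parse trees for num * n num + n num:
  [M [M [A [K num]]] * [A [A [K n [A [K num]]]] + [K n [A [K num]]]]]
  [M [M [A [K num]]] * [A [K n [A [A [K num]] + [K n [A [K num]]]]]]]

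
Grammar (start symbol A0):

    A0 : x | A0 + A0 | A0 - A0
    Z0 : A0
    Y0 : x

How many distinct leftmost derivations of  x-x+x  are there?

Parse trees for x-x+x:
  [A0 [A0 [A0 x] - [A0 x]] + [A0 x]]
  [A0 [A0 x] - [A0 [A0 x] + [A0 x]]]

2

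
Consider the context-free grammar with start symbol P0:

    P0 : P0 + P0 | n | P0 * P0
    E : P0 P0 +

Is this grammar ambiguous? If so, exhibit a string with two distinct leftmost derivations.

Witness: n * n * n

Derivation 1: P0 ⇒ P0 * P0 ⇒ n * P0 ⇒ n * P0 * P0 ⇒ n * n * P0 ⇒ n * n * n
Derivation 2: P0 ⇒ P0 * P0 ⇒ P0 * P0 * P0 ⇒ n * P0 * P0 ⇒ n * n * P0 ⇒ n * n * n

Two distinct leftmost derivations for the same string.

Ambiguous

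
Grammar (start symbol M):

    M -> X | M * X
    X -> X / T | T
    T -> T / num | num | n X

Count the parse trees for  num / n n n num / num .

Parse trees for num / n n n num / num:
  [M [X [X [T num]] / [T [T n [X [T n [X [T n [X [T num]]]]]]] / num]]]
  [M [X [X [T num]] / [T n [X [X [T n [X [T n [X [T num]]]]]] / [T num]]]]]
  [M [X [X [T num]] / [T n [X [T [T n [X [T n [X [T num]]]]] / num]]]]]
  [M [X [X [T num]] / [T n [X [T n [X [X [T n [X [T num]]]] / [T num]]]]]]]
  [M [X [X [T num]] / [T n [X [T n [X [T [T n [X [T num]]] / num]]]]]]]
  [M [X [X [T num]] / [T n [X [T n [X [T n [X [X [T num]] / [T num]]]]]]]]]
  [M [X [X [T num]] / [T n [X [T n [X [T n [X [T [T num] / num]]]]]]]]]
  [M [X [X [X [T num]] / [T n [X [T n [X [T n [X [T num]]]]]]]] / [T num]]]

8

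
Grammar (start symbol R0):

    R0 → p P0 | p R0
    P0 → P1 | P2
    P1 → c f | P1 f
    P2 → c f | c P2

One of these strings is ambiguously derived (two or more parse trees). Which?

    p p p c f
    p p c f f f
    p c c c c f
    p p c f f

p p p c f: 2 trees
p p c f f f: 1 tree
p c c c c f: 1 tree
p p c f f: 1 tree

p p p c f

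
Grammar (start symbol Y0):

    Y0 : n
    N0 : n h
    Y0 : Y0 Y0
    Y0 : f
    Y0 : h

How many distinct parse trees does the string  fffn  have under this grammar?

Parse trees for fffn:
  [Y0 [Y0 f] [Y0 [Y0 f] [Y0 [Y0 f] [Y0 n]]]]
  [Y0 [Y0 f] [Y0 [Y0 [Y0 f] [Y0 f]] [Y0 n]]]
  [Y0 [Y0 [Y0 f] [Y0 f]] [Y0 [Y0 f] [Y0 n]]]
  [Y0 [Y0 [Y0 f] [Y0 [Y0 f] [Y0 f]]] [Y0 n]]
  [Y0 [Y0 [Y0 [Y0 f] [Y0 f]] [Y0 f]] [Y0 n]]

5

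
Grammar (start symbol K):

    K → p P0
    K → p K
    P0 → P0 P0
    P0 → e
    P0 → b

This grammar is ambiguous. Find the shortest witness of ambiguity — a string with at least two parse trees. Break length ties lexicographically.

p b b b

length 2: no string has ≥2 trees
length 3: no string has ≥2 trees
length 4: p b b b has 2 parse trees

Two derivations of p b b b:
  K ⇒ p P0 ⇒ p P0 P0 ⇒ p P0 P0 P0 ⇒ p b P0 P0 ⇒ p b b P0 ⇒ p b b b
  K ⇒ p P0 ⇒ p P0 P0 ⇒ p b P0 ⇒ p b P0 P0 ⇒ p b b P0 ⇒ p b b b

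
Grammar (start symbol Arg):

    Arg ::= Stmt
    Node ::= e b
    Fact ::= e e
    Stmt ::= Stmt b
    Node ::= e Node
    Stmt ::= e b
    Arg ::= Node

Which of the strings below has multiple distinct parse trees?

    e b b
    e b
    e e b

e b

e b b: 1 tree
e b: 2 trees
e e b: 1 tree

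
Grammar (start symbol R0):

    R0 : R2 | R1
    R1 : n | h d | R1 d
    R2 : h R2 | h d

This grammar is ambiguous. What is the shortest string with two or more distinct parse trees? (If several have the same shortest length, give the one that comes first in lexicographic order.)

h d

length 1: no string has ≥2 trees
length 2: h d has 2 parse trees

Two derivations of h d:
  R0 ⇒ R2 ⇒ h d
  R0 ⇒ R1 ⇒ h d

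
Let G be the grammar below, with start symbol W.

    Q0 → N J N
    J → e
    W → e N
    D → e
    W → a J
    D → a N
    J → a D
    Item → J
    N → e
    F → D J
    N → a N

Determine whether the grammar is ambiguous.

Only W, J, D, N are reachable from W; ignoring the rest: Each reachable nonterminal has at most one production per leading terminal, and all productions are right-linear; the derivation is determined token-by-token.

Unambiguous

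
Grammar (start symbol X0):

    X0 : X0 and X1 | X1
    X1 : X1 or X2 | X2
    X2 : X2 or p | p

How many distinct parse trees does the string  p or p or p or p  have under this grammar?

Parse trees for p or p or p or p:
  [X0 [X1 [X1 [X2 p]] or [X2 [X2 [X2 p] or p] or p]]]
  [X0 [X1 [X1 [X1 [X2 p]] or [X2 p]] or [X2 [X2 p] or p]]]
  [X0 [X1 [X1 [X2 [X2 p] or p]] or [X2 [X2 p] or p]]]
  [X0 [X1 [X1 [X1 [X2 p]] or [X2 [X2 p] or p]] or [X2 p]]]
  [X0 [X1 [X1 [X1 [X1 [X2 p]] or [X2 p]] or [X2 p]] or [X2 p]]]
  [X0 [X1 [X1 [X1 [X2 [X2 p] or p]] or [X2 p]] or [X2 p]]]
  [X0 [X1 [X1 [X2 [X2 [X2 p] or p] or p]] or [X2 p]]]
  [X0 [X1 [X2 [X2 [X2 [X2 p] or p] or p] or p]]]

8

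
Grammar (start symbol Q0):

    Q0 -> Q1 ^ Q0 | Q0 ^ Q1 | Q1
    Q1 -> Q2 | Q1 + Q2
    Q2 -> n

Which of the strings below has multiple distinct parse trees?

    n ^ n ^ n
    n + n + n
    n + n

n ^ n ^ n: 4 trees
n + n + n: 1 tree
n + n: 1 tree

n ^ n ^ n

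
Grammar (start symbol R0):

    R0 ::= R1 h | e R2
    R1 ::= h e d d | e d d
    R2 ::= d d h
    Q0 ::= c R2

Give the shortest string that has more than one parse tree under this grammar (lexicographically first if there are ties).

e d d h

length 4: e d d h has 2 parse trees

Two derivations of e d d h:
  R0 ⇒ R1 h ⇒ e d d h
  R0 ⇒ e R2 ⇒ e d d h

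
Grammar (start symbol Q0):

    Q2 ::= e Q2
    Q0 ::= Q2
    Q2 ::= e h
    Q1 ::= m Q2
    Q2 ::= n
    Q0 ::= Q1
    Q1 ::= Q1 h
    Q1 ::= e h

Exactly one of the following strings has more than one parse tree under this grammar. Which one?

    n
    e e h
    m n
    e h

e h

n: 1 tree
e e h: 1 tree
m n: 1 tree
e h: 2 trees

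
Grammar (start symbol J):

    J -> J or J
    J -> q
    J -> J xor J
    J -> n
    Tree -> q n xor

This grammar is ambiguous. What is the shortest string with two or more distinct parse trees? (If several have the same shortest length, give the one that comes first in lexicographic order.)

n or n or n

length 1: no string has ≥2 trees
length 3: no string has ≥2 trees
length 5: n or n or n has 2 parse trees

Two derivations of n or n or n:
  J ⇒ J or J ⇒ J or J or J ⇒ n or J or J ⇒ n or n or J ⇒ n or n or n
  J ⇒ J or J ⇒ n or J ⇒ n or J or J ⇒ n or n or J ⇒ n or n or n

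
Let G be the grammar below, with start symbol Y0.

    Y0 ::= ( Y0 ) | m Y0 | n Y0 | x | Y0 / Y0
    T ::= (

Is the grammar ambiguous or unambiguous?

Witness: m x / x

Derivation 1: Y0 ⇒ m Y0 ⇒ m Y0 / Y0 ⇒ m x / Y0 ⇒ m x / x
Derivation 2: Y0 ⇒ Y0 / Y0 ⇒ m Y0 / Y0 ⇒ m x / Y0 ⇒ m x / x

Two distinct leftmost derivations for the same string.

Ambiguous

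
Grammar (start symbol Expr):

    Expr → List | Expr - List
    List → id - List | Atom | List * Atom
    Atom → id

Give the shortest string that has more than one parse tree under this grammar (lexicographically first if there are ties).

id - id

length 1: no string has ≥2 trees
length 3: id - id has 2 parse trees

Two derivations of id - id:
  Expr ⇒ List ⇒ id - List ⇒ id - Atom ⇒ id - id
  Expr ⇒ Expr - List ⇒ List - List ⇒ Atom - List ⇒ id - List ⇒ id - Atom ⇒ id - id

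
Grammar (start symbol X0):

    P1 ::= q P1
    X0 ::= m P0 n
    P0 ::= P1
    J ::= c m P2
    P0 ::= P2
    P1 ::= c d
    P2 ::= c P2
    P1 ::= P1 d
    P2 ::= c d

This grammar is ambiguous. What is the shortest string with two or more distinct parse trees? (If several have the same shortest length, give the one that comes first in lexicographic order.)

m c d n

length 4: m c d n has 2 parse trees

Two derivations of m c d n:
  X0 ⇒ m P0 n ⇒ m P1 n ⇒ m c d n
  X0 ⇒ m P0 n ⇒ m P2 n ⇒ m c d n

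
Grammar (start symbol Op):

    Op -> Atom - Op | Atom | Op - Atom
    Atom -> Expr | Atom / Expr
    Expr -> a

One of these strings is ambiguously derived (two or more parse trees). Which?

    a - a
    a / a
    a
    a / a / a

a - a: 2 trees
a / a: 1 tree
a: 1 tree
a / a / a: 1 tree

a - a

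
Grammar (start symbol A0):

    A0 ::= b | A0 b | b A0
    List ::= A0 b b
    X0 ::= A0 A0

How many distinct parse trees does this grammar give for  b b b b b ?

16

Parse trees for b b b b b (showing first 6 of 16):
  [A0 [A0 [A0 [A0 [A0 b] b] b] b] b]
  [A0 [A0 [A0 [A0 b [A0 b]] b] b] b]
  [A0 [A0 [A0 b [A0 [A0 b] b]] b] b]
  [A0 [A0 [A0 b [A0 b [A0 b]]] b] b]
  [A0 [A0 b [A0 [A0 [A0 b] b] b]] b]
  [A0 [A0 b [A0 [A0 b [A0 b]] b]] b]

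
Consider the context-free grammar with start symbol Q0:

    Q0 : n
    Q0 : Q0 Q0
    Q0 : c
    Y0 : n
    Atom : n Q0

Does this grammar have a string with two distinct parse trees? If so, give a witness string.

Witness: c c c

Derivation 1: Q0 ⇒ Q0 Q0 ⇒ Q0 Q0 Q0 ⇒ c Q0 Q0 ⇒ c c Q0 ⇒ c c c
Derivation 2: Q0 ⇒ Q0 Q0 ⇒ c Q0 ⇒ c Q0 Q0 ⇒ c c Q0 ⇒ c c c

Two distinct leftmost derivations for the same string.

Ambiguous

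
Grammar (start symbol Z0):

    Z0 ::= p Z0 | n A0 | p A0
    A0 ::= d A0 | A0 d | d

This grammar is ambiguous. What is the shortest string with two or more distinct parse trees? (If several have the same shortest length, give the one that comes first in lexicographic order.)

length 2: no string has ≥2 trees
length 3: n d d has 2 parse trees

Two derivations of n d d:
  Z0 ⇒ n A0 ⇒ n d A0 ⇒ n d d
  Z0 ⇒ n A0 ⇒ n A0 d ⇒ n d d

n d d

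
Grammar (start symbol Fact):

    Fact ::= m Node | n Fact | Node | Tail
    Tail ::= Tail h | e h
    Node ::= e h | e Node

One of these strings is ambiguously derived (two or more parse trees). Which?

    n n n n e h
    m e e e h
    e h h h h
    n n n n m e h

n n n n e h: 2 trees
m e e e h: 1 tree
e h h h h: 1 tree
n n n n m e h: 1 tree

n n n n e h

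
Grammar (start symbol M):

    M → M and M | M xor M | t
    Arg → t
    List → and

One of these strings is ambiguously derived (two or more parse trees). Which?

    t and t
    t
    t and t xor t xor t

t and t: 1 tree
t: 1 tree
t and t xor t xor t: 5 trees

t and t xor t xor t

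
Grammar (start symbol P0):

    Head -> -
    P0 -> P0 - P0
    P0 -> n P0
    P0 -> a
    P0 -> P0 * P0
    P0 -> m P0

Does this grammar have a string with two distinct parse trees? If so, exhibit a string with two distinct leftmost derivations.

Witness: m a * a

Derivation 1: P0 ⇒ P0 * P0 ⇒ m P0 * P0 ⇒ m a * P0 ⇒ m a * a
Derivation 2: P0 ⇒ m P0 ⇒ m P0 * P0 ⇒ m a * P0 ⇒ m a * a

Two distinct leftmost derivations for the same string.

Ambiguous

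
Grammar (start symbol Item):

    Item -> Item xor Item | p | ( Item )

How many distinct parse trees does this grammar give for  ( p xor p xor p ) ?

2

Parse trees for ( p xor p xor p ):
  [Item ( [Item [Item p] xor [Item [Item p] xor [Item p]]] )]
  [Item ( [Item [Item [Item p] xor [Item p]] xor [Item p]] )]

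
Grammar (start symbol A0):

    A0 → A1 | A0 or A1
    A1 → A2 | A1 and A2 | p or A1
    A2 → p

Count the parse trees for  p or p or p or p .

8

Parse trees for p or p or p or p:
  [A0 [A1 p or [A1 p or [A1 p or [A1 [A2 p]]]]]]
  [A0 [A0 [A1 [A2 p]]] or [A1 p or [A1 p or [A1 [A2 p]]]]]
  [A0 [A0 [A1 p or [A1 [A2 p]]]] or [A1 p or [A1 [A2 p]]]]
  [A0 [A0 [A0 [A1 [A2 p]]] or [A1 [A2 p]]] or [A1 p or [A1 [A2 p]]]]
  [A0 [A0 [A1 p or [A1 p or [A1 [A2 p]]]]] or [A1 [A2 p]]]
  [A0 [A0 [A0 [A1 [A2 p]]] or [A1 p or [A1 [A2 p]]]] or [A1 [A2 p]]]
  [A0 [A0 [A0 [A1 p or [A1 [A2 p]]]] or [A1 [A2 p]]] or [A1 [A2 p]]]
  [A0 [A0 [A0 [A0 [A1 [A2 p]]] or [A1 [A2 p]]] or [A1 [A2 p]]] or [A1 [A2 p]]]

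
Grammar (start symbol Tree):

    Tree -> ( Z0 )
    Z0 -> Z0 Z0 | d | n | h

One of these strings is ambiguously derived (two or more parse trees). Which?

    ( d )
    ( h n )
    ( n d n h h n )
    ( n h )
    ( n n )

( d ): 1 tree
( h n ): 1 tree
( n d n h h n ): 42 trees
( n h ): 1 tree
( n n ): 1 tree

( n d n h h n )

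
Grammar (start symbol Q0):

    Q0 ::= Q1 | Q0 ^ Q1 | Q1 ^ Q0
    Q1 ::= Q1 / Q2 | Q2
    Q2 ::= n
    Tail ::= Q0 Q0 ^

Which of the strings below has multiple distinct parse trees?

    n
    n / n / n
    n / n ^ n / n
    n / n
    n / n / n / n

n / n ^ n / n

n: 1 tree
n / n / n: 1 tree
n / n ^ n / n: 2 trees
n / n: 1 tree
n / n / n / n: 1 tree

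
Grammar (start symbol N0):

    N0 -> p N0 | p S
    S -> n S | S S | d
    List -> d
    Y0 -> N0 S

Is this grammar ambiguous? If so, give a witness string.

Ambiguous

Witness: p d d d

Derivation 1: N0 ⇒ p S ⇒ p S S ⇒ p S S S ⇒ p d S S ⇒ p d d S ⇒ p d d d
Derivation 2: N0 ⇒ p S ⇒ p S S ⇒ p d S ⇒ p d S S ⇒ p d d S ⇒ p d d d

Two distinct leftmost derivations for the same string.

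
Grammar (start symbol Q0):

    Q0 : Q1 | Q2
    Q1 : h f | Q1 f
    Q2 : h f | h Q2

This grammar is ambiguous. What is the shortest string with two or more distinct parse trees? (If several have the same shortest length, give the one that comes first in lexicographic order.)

h f

length 2: h f has 2 parse trees

Two derivations of h f:
  Q0 ⇒ Q1 ⇒ h f
  Q0 ⇒ Q2 ⇒ h f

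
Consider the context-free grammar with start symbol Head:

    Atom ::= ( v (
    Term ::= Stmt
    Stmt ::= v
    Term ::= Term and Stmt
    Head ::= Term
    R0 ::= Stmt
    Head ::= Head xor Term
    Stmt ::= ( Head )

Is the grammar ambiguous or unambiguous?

(R0, Atom are unreachable from Head, so their rules don't affect L(Head).) Head → Head xor Term | Term  ;  Term → Term and Stmt | Stmt  — a left-associative chain with Stmt at the bottom. Each string factors uniquely by precedence.

Unambiguous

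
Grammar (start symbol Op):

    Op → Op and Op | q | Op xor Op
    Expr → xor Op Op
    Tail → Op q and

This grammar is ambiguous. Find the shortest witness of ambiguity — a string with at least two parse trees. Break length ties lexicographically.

q and q and q

length 1: no string has ≥2 trees
length 3: no string has ≥2 trees
length 5: q and q and q has 2 parse trees

Two derivations of q and q and q:
  Op ⇒ Op and Op ⇒ Op and Op and Op ⇒ q and Op and Op ⇒ q and q and Op ⇒ q and q and q
  Op ⇒ Op and Op ⇒ q and Op ⇒ q and Op and Op ⇒ q and q and Op ⇒ q and q and q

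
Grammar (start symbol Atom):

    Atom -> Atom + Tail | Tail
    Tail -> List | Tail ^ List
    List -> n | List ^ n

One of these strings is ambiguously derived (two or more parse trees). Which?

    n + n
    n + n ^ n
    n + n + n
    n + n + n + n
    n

n + n ^ n

n + n: 1 tree
n + n ^ n: 2 trees
n + n + n: 1 tree
n + n + n + n: 1 tree
n: 1 tree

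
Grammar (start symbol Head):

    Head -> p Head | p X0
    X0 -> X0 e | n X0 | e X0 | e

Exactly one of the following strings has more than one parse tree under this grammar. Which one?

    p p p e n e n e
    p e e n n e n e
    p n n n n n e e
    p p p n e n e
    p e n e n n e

p n n n n n e e

p p p e n e n e: 1 tree
p e e n n e n e: 1 tree
p n n n n n e e: 7 trees
p p p n e n e: 1 tree
p e n e n n e: 1 tree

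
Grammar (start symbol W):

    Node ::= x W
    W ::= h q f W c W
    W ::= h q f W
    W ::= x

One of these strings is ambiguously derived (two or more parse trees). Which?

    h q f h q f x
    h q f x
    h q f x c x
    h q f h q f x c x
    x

h q f h q f x: 1 tree
h q f x: 1 tree
h q f x c x: 1 tree
h q f h q f x c x: 2 trees
x: 1 tree

h q f h q f x c x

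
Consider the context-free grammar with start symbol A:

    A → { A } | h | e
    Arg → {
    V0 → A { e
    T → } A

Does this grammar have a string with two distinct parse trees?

(Arg, V0, T are unreachable from A, so their rules don't affect L(A).) Each string is a nest of matched brackets around a single atom. An opening bracket forces the recursive rule; an atom forces the base rule.

Unambiguous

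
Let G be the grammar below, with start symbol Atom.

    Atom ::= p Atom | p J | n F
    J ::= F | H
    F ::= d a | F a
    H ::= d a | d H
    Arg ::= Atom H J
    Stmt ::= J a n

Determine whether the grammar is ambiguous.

Ambiguous

Witness: p d a

Derivation 1: Atom ⇒ p J ⇒ p F ⇒ p d a
Derivation 2: Atom ⇒ p J ⇒ p H ⇒ p d a

Two distinct leftmost derivations for the same string.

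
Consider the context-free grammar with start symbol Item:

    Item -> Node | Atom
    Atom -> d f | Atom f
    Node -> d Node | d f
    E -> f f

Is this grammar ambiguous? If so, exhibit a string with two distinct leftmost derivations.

Witness: d f

Derivation 1: Item ⇒ Node ⇒ d f
Derivation 2: Item ⇒ Atom ⇒ d f

Two distinct leftmost derivations for the same string.

Ambiguous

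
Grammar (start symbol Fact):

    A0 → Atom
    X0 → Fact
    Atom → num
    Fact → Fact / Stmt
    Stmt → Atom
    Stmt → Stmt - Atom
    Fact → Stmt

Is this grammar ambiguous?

Unambiguous

Only Fact, Stmt, Atom are reachable from Fact; ignoring the rest: Fact → Fact / Stmt | Stmt  ;  Stmt → Stmt - Atom | Atom  — a left-associative chain with Atom at the bottom. Each string factors uniquely by precedence.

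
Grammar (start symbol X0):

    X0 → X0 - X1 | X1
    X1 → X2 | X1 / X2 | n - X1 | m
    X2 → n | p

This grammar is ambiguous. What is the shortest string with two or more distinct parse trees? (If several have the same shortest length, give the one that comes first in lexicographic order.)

length 1: no string has ≥2 trees
length 3: n - m has 2 parse trees

Two derivations of n - m:
  X0 ⇒ X0 - X1 ⇒ X1 - X1 ⇒ X2 - X1 ⇒ n - X1 ⇒ n - m
  X0 ⇒ X1 ⇒ n - X1 ⇒ n - m

n - m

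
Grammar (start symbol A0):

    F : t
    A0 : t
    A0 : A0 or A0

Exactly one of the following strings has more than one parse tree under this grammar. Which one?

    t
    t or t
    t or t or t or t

t: 1 tree
t or t: 1 tree
t or t or t or t: 5 trees

t or t or t or t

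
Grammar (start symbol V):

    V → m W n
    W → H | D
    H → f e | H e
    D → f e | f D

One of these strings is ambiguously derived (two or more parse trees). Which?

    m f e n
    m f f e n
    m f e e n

m f e n

m f e n: 2 trees
m f f e n: 1 tree
m f e e n: 1 tree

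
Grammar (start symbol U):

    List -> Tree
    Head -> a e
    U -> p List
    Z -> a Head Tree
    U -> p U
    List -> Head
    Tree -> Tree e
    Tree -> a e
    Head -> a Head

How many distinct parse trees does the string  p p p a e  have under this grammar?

2

Parse trees for p p p a e:
  [U p [U p [U p [List [Tree a e]]]]]
  [U p [U p [U p [List [Head a e]]]]]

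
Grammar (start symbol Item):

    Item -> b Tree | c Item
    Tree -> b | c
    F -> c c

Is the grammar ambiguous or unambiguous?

Only Item, Tree are reachable from Item; ignoring the rest: The reachable rules are right-linear with at most one rule per (nonterminal, next-terminal) pair. Each input token forces the next rule, so parsing is deterministic.

Unambiguous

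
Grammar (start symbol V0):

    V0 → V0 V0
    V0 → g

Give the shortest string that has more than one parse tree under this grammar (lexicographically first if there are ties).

length 1: no string has ≥2 trees
length 2: no string has ≥2 trees
length 3: g g g has 2 parse trees

Two derivations of g g g:
  V0 ⇒ V0 V0 ⇒ V0 V0 V0 ⇒ g V0 V0 ⇒ g g V0 ⇒ g g g
  V0 ⇒ V0 V0 ⇒ g V0 ⇒ g V0 V0 ⇒ g g V0 ⇒ g g g

g g g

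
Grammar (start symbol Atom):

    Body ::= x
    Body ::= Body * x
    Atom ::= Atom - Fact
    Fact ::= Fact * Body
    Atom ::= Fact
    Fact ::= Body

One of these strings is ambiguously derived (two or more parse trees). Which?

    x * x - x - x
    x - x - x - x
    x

x * x - x - x

x * x - x - x: 2 trees
x - x - x - x: 1 tree
x: 1 tree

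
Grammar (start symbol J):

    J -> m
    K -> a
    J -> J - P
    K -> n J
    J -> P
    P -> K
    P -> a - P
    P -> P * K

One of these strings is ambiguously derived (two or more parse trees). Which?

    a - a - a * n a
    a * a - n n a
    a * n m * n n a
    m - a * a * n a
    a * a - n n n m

a - a - a * n a: 7 trees
a * a - n n a: 1 tree
a * n m * n n a: 1 tree
m - a * a * n a: 1 tree
a * a - n n n m: 1 tree

a - a - a * n a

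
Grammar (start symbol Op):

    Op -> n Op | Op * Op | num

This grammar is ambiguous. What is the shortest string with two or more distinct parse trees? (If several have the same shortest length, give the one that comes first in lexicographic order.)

n num * num

length 1: no string has ≥2 trees
length 2: no string has ≥2 trees
length 3: no string has ≥2 trees
length 4: n num * num has 2 parse trees

Two derivations of n num * num:
  Op ⇒ n Op ⇒ n Op * Op ⇒ n num * Op ⇒ n num * num
  Op ⇒ Op * Op ⇒ n Op * Op ⇒ n num * Op ⇒ n num * num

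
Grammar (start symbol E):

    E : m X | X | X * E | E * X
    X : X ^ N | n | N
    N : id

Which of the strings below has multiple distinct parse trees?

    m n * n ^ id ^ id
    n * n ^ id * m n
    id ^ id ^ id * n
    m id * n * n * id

id ^ id ^ id * n

m n * n ^ id ^ id: 1 tree
n * n ^ id * m n: 1 tree
id ^ id ^ id * n: 2 trees
m id * n * n * id: 1 tree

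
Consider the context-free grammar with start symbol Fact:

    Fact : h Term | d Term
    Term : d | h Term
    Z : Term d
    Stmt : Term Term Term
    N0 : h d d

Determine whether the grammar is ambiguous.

Unambiguous

Only Fact, Term are reachable from Fact; ignoring the rest: The reachable rules are right-linear with at most one rule per (nonterminal, next-terminal) pair. Each input token forces the next rule, so parsing is deterministic.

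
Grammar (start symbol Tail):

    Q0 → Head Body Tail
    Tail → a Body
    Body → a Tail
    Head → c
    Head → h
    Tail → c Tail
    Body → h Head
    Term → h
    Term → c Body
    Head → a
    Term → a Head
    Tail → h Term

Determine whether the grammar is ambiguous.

Only Tail, Body, Head, Term are reachable from Tail; ignoring the rest: Restricted to the reachable nonterminals, every rule has the form A → t or A → t B, and no two rules for the same A share a first terminal. The grammar encodes a DFA — one run per string.

Unambiguous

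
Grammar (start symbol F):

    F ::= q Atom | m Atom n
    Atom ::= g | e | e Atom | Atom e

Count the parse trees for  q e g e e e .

4

Parse trees for q e g e e e:
  [F q [Atom e [Atom [Atom [Atom [Atom g] e] e] e]]]
  [F q [Atom [Atom e [Atom [Atom [Atom g] e] e]] e]]
  [F q [Atom [Atom [Atom e [Atom [Atom g] e]] e] e]]
  [F q [Atom [Atom [Atom [Atom e [Atom g]] e] e] e]]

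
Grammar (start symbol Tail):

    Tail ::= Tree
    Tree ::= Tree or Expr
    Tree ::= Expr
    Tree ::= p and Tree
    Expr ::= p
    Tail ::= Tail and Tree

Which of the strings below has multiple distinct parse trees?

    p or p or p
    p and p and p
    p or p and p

p and p and p

p or p or p: 1 tree
p and p and p: 4 trees
p or p and p: 1 tree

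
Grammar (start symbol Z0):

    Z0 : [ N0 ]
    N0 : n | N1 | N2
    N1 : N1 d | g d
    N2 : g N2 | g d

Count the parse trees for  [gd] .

Parse trees for [gd]:
  [Z0 [ [N0 [N1 g d]] ]]
  [Z0 [ [N0 [N2 g d]] ]]

2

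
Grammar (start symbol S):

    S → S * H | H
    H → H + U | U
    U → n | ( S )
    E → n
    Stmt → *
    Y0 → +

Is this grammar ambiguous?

(E, Stmt, Y0 are unreachable from S, so their rules don't affect L(S).) This is a standard precedence ladder (S over H over U), with each level left-recursive on its own operator ('*' at S, '+' at H). That structure is LR(1), hence unambiguous.

Unambiguous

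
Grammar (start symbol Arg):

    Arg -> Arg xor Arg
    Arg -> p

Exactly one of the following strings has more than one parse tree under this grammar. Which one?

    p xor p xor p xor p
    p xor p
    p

p xor p xor p xor p

p xor p xor p xor p: 5 trees
p xor p: 1 tree
p: 1 tree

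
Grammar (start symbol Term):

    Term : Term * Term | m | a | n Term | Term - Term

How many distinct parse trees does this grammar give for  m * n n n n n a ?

Parse trees for m * n n n n n a:
  [Term [Term m] * [Term n [Term n [Term n [Term n [Term n [Term a]]]]]]]

1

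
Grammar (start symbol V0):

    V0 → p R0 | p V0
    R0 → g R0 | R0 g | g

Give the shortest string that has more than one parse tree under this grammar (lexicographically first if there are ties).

length 2: no string has ≥2 trees
length 3: p g g has 2 parse trees

Two derivations of p g g:
  V0 ⇒ p R0 ⇒ p g R0 ⇒ p g g
  V0 ⇒ p R0 ⇒ p R0 g ⇒ p g g

p g g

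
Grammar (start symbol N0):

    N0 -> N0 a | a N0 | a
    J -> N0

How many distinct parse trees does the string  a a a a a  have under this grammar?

16

Parse trees for a a a a a (showing first 6 of 16):
  [N0 [N0 [N0 [N0 [N0 a] a] a] a] a]
  [N0 [N0 [N0 [N0 a [N0 a]] a] a] a]
  [N0 [N0 [N0 a [N0 [N0 a] a]] a] a]
  [N0 [N0 [N0 a [N0 a [N0 a]]] a] a]
  [N0 [N0 a [N0 [N0 [N0 a] a] a]] a]
  [N0 [N0 a [N0 [N0 a [N0 a]] a]] a]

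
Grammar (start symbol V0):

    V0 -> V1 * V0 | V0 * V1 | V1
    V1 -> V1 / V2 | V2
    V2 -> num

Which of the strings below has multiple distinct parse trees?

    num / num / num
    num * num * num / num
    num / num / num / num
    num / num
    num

num * num * num / num

num / num / num: 1 tree
num * num * num / num: 4 trees
num / num / num / num: 1 tree
num / num: 1 tree
num: 1 tree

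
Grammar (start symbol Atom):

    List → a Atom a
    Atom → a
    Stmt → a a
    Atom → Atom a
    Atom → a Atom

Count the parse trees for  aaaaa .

Parse trees for aaaaa (showing first 6 of 16):
  [Atom [Atom [Atom [Atom [Atom a] a] a] a] a]
  [Atom [Atom [Atom [Atom a [Atom a]] a] a] a]
  [Atom [Atom [Atom a [Atom [Atom a] a]] a] a]
  [Atom [Atom [Atom a [Atom a [Atom a]]] a] a]
  [Atom [Atom a [Atom [Atom [Atom a] a] a]] a]
  [Atom [Atom a [Atom [Atom a [Atom a]] a]] a]

16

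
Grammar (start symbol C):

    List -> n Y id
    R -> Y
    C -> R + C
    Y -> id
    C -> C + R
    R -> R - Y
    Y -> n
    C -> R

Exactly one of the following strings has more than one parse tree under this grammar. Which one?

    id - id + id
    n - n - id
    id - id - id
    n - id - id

id - id + id

id - id + id: 2 trees
n - n - id: 1 tree
id - id - id: 1 tree
n - id - id: 1 tree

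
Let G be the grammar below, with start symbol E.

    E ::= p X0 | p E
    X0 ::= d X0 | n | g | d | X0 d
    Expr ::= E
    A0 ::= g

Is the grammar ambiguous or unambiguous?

Ambiguous

Witness: p d d

Derivation 1: E ⇒ p X0 ⇒ p d X0 ⇒ p d d
Derivation 2: E ⇒ p X0 ⇒ p X0 d ⇒ p d d

Two distinct leftmost derivations for the same string.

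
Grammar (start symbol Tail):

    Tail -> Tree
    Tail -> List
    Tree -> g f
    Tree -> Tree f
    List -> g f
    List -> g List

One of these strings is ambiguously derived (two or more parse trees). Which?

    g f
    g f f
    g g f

g f: 2 trees
g f f: 1 tree
g g f: 1 tree

g f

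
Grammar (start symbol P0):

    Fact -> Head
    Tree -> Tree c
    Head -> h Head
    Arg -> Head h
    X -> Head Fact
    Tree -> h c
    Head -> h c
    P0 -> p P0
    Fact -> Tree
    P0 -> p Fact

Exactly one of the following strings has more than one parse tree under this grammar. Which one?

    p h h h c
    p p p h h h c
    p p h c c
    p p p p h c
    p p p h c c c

p p p p h c

p h h h c: 1 tree
p p p h h h c: 1 tree
p p h c c: 1 tree
p p p p h c: 2 trees
p p p h c c c: 1 tree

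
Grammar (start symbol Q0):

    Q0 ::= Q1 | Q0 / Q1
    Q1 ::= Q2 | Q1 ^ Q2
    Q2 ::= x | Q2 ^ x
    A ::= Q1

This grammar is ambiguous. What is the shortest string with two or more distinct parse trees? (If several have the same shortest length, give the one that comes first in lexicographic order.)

x ^ x

length 1: no string has ≥2 trees
length 3: x ^ x has 2 parse trees

Two derivations of x ^ x:
  Q0 ⇒ Q1 ⇒ Q2 ⇒ Q2 ^ x ⇒ x ^ x
  Q0 ⇒ Q1 ⇒ Q1 ^ Q2 ⇒ Q2 ^ Q2 ⇒ x ^ Q2 ⇒ x ^ x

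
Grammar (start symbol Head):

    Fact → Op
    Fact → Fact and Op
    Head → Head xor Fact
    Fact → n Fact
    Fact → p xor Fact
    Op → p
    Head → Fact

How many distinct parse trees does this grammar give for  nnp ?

1

Parse trees for nnp:
  [Head [Fact n [Fact n [Fact [Op p]]]]]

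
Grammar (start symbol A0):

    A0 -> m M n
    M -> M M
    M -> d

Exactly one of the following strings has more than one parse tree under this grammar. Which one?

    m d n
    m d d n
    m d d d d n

m d d d d n

m d n: 1 tree
m d d n: 1 tree
m d d d d n: 5 trees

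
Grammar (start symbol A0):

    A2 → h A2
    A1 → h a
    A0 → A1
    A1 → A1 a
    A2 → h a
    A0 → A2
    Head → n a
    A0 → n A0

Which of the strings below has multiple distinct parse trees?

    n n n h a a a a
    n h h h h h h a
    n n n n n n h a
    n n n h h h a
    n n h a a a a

n n n n n n h a

n n n h a a a a: 1 tree
n h h h h h h a: 1 tree
n n n n n n h a: 2 trees
n n n h h h a: 1 tree
n n h a a a a: 1 tree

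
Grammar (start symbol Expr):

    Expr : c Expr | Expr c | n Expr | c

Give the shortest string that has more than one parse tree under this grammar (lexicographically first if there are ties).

length 1: no string has ≥2 trees
length 2: c c has 2 parse trees

Two derivations of c c:
  Expr ⇒ c Expr ⇒ c c
  Expr ⇒ Expr c ⇒ c c

c c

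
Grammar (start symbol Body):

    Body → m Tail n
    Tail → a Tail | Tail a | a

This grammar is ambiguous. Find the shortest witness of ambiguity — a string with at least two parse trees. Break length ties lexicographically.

m a a n

length 3: no string has ≥2 trees
length 4: m a a n has 2 parse trees

Two derivations of m a a n:
  Body ⇒ m Tail n ⇒ m a Tail n ⇒ m a a n
  Body ⇒ m Tail n ⇒ m Tail a n ⇒ m a a n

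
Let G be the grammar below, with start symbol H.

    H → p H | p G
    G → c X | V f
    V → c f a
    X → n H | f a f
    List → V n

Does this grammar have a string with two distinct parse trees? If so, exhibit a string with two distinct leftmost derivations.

Ambiguous

Witness: p c f a f

Derivation 1: H ⇒ p G ⇒ p c X ⇒ p c f a f
Derivation 2: H ⇒ p G ⇒ p V f ⇒ p c f a f

Two distinct leftmost derivations for the same string.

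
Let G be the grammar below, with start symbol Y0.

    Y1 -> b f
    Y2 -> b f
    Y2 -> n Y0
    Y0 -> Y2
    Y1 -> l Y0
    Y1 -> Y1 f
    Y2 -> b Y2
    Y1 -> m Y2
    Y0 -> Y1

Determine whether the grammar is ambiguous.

Witness: b f

Derivation 1: Y0 ⇒ Y2 ⇒ b f
Derivation 2: Y0 ⇒ Y1 ⇒ b f

Two distinct leftmost derivations for the same string.

Ambiguous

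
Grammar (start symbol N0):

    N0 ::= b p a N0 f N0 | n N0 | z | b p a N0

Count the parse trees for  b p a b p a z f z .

2

Parse trees for b p a b p a z f z:
  [N0 b p a [N0 b p a [N0 z]] f [N0 z]]
  [N0 b p a [N0 b p a [N0 z] f [N0 z]]]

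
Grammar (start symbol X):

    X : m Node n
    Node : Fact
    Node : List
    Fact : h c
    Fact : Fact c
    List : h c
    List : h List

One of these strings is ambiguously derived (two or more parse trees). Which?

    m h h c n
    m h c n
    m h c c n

m h c n

m h h c n: 1 tree
m h c n: 2 trees
m h c c n: 1 tree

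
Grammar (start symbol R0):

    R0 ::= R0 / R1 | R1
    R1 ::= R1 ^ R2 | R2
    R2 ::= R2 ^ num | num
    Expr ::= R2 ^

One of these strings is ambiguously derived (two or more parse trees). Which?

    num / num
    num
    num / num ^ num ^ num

num / num: 1 tree
num: 1 tree
num / num ^ num ^ num: 4 trees

num / num ^ num ^ num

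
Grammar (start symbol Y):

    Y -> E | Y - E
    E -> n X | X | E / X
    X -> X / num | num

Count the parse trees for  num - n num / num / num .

4

Parse trees for num - n num / num / num:
  [Y [Y [E [X num]]] - [E n [X [X [X num] / num] / num]]]
  [Y [Y [E [X num]]] - [E [E n [X num]] / [X [X num] / num]]]
  [Y [Y [E [X num]]] - [E [E n [X [X num] / num]] / [X num]]]
  [Y [Y [E [X num]]] - [E [E [E n [X num]] / [X num]] / [X num]]]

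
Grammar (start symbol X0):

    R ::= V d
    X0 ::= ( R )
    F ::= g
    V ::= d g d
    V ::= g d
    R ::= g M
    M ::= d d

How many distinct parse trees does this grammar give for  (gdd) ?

Parse trees for (gdd):
  [X0 ( [R [V g d] d] )]
  [X0 ( [R g [M d d]] )]

2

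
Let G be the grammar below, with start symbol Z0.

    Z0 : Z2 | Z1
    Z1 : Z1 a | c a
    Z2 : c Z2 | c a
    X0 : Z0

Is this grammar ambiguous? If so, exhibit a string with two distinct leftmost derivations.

Witness: c a

Derivation 1: Z0 ⇒ Z2 ⇒ c a
Derivation 2: Z0 ⇒ Z1 ⇒ c a

Two distinct leftmost derivations for the same string.

Ambiguous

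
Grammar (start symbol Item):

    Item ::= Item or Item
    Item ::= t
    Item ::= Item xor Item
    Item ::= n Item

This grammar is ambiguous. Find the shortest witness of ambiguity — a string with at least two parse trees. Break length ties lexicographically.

n t or t

length 1: no string has ≥2 trees
length 2: no string has ≥2 trees
length 3: no string has ≥2 trees
length 4: n t or t has 2 parse trees

Two derivations of n t or t:
  Item ⇒ Item or Item ⇒ n Item or Item ⇒ n t or Item ⇒ n t or t
  Item ⇒ n Item ⇒ n Item or Item ⇒ n t or Item ⇒ n t or t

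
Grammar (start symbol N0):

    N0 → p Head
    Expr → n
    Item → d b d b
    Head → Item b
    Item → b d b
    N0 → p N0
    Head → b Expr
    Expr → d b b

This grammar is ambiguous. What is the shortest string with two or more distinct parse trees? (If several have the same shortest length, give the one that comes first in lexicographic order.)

length 3: no string has ≥2 trees
length 4: no string has ≥2 trees
length 5: p b d b b has 2 parse trees

Two derivations of p b d b b:
  N0 ⇒ p Head ⇒ p Item b ⇒ p b d b b
  N0 ⇒ p Head ⇒ p b Expr ⇒ p b d b b

p b d b b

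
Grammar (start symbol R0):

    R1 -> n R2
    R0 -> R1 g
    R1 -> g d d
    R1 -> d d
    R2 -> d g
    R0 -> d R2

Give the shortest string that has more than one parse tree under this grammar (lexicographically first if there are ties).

d d g

length 3: d d g has 2 parse trees

Two derivations of d d g:
  R0 ⇒ R1 g ⇒ d d g
  R0 ⇒ d R2 ⇒ d d g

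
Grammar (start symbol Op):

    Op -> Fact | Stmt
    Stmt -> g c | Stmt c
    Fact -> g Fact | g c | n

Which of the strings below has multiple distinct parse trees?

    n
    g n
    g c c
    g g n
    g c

n: 1 tree
g n: 1 tree
g c c: 1 tree
g g n: 1 tree
g c: 2 trees

g c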